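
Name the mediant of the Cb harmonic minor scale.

Ebb

Degree 3 takes the letter 2 steps above C, which is E.
In harmonic minor, degree 3 sits 3 semitones above the tonic. Cb + 3 semitones is pitch class 2, spelled on E as Ebb.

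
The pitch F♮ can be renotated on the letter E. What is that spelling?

E#

F is pitch class 5. The letter E alone is pitch class 4.
To reach pitch class 5 from E requires an offset of +1 semitone, i.e. sharp: E#.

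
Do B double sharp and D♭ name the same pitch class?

Yes

B## is pitch class 1; Db is pitch class 1.
All spellings map to pitch class 1, so they are enharmonically equivalent.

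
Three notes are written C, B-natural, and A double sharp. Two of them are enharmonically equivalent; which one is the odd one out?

C

In 12-tone equal temperament, enharmonic equivalents share a pitch class. C is pitch class 0; B is pitch class 11; A## is pitch class 11.
B and A## share pitch class 11, while C is pitch class 0.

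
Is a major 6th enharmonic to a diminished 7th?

Yes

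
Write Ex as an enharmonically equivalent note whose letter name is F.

F#

Plain F sits 1 semitone below E##, so on the letter F the same pitch needs a sharp: F#.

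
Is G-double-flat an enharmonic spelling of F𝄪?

No

Gbb is pitch class 5; F## is pitch class 7.
The pitch classes differ (5 vs. 7), so they are not enharmonic equivalents.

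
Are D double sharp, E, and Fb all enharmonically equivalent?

Yes

D## = pitch class 4 and E = pitch class 4 and Fb = pitch class 4 — the same pitch class, so they are enharmonic equivalents.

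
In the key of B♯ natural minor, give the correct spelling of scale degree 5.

F##

Degree 5 takes the letter 4 steps above B, which is F.
In natural minor, degree 5 sits 7 semitones above the tonic. B# + 7 semitones is pitch class 7, spelled on F as F##.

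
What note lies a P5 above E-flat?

E up a perfect fifth is B, so the target letter is B.
From Eb, a perfect fifth is 7 semitones up: Bb.

Bb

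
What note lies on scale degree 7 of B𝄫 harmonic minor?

The Bbb harmonic minor scale runs Bbb Cb Dbb Ebb Fb Gbb Ab.
Degree 7 is Ab.

Ab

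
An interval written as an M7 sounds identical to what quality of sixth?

doubly augmented

A major seventh spans 11 semitones.
A sixth spanning 11 semitones is doubly augmented (the major sixth is 9).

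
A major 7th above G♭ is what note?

F

A seventh above G lands on the letter F.
A major seventh spans 11 semitones, so Gb moves to pitch class 5. On the letter F that is F.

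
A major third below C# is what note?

A

C down a major third is Ab, so the target letter is A.
From C#, a major third is 4 semitones down: A.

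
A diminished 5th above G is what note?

A fifth above G lands on the letter D.
A diminished fifth spans 6 semitones, so G moves to pitch class 1. On the letter D that is Db.

Db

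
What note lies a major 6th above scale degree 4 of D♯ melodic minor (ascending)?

E#

Scale degree 4 of D# melodic minor (ascending) is G#.
A major sixth (9 semitones) above G# lands on the letter E, giving E#.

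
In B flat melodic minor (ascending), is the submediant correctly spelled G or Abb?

Each scale degree takes a distinct letter name. Degree 6 of a scale on B must use the letter G.
G and Abb are enharmonically the same pitch, but only G uses the letter G, so it is the correct spelling here.

G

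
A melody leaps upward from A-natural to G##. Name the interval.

The letter names run A→G, a span of 6 letter steps, so the interval is some kind of seventh.
A to G## is 12 semitones. A major seventh is 11, so 12 makes it augmented.

augmented seventh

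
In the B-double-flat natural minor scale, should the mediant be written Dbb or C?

Each scale degree takes a distinct letter name. Degree 3 of a scale on B must use the letter D.
Dbb and C are enharmonically the same pitch, but only Dbb uses the letter D, so it is the correct spelling here.

Dbb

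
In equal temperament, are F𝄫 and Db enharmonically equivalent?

No

Two spellings are enharmonically equivalent only if they share a pitch class.
Here Fbb → 3, Db → 1; 1 ≠ 3, so they are not.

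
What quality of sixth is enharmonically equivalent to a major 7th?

A major seventh spans 11 semitones.
A sixth spanning 11 semitones is doubly augmented (the major sixth is 9).

doubly augmented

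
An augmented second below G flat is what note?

Fbb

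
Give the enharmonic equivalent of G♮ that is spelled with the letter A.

G is pitch class 7. The letter A alone is pitch class 9.
To reach pitch class 7 from A requires an offset of -2 semitones, i.e. double flat: Abb.

Abb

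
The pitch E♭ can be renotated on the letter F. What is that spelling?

Eb is pitch class 3. The letter F alone is pitch class 5.
To reach pitch class 3 from F requires an offset of -2 semitones, i.e. double flat: Fbb.

Fbb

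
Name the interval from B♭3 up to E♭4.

perfect fourth

The letter names run B→E, a span of 3 letter steps, so the interval is some kind of fourth.
Bb to Eb is 5 semitones. A perfect fourth is 5, so 5 makes it perfect.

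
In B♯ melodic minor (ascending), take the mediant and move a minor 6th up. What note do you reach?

The mediant of B# melodic minor (ascending) is D#.
A minor sixth (8 semitones) above D# lands on the letter B, giving B.

B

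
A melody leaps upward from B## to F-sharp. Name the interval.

doubly diminished fifth

The letter names run B→F, a span of 4 letter steps, so the interval is some kind of fifth.
B## to F# is 5 semitones. A perfect fifth is 7, so 5 makes it doubly diminished.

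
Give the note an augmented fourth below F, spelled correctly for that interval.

Cb

A fourth below F lands on the letter C.
An augmented fourth spans 6 semitones, so F moves to pitch class 11. On the letter C that is Cb.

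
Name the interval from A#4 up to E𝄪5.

augmented fifth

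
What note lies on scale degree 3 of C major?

E

The C major scale runs C D E F G A B.
Degree 3 is E.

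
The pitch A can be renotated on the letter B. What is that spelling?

Bbb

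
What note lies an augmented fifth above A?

A up a perfect fifth is E, so the target letter is E.
From A, an augmented fifth is 8 semitones up: E#.

E#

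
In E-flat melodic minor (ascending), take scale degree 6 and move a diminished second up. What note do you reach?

Dbb

Scale degree 6 of Eb melodic minor (ascending) is C.
A diminished second (0 semitones) above C lands on the letter D, giving Dbb.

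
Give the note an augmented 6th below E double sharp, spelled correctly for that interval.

A sixth below E lands on the letter G.
An augmented sixth spans 10 semitones, so E## moves to pitch class 8. On the letter G that is G#.

G#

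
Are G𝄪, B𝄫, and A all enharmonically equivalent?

G## = pitch class 9 and Bbb = pitch class 9 and A = pitch class 9 — the same pitch class, so they are enharmonic equivalents.

Yes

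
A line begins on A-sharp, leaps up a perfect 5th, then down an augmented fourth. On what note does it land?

A perfect fifth up from A# is E# (letter E, 7 semitones up).
An augmented fourth down from E# is B (letter B, 6 semitones down).

B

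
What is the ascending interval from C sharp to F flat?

doubly diminished fourth

Counting letters C–D–E–F gives a fourth.
C#→Fb = 3 semitones, 2 narrower than the perfect fourth (5), so doubly diminished.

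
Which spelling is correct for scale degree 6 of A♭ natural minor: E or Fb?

Each scale degree takes a distinct letter name. Degree 6 of a scale on A must use the letter F.
Fb and E are enharmonically the same pitch, but only Fb uses the letter F, so it is the correct spelling here.

Fb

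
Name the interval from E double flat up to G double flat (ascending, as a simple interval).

Counting letters E–F–G gives a third.
Ebb→Gbb = 3 semitones, 1 narrower than the major third (4), so minor.

minor third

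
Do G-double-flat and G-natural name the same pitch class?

Gbb is pitch class 5; G is pitch class 7.
The pitch classes differ (5 vs. 7), so they are not enharmonic equivalents.

No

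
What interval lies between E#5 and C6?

diminished sixth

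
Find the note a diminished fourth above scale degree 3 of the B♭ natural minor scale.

Scale degree 3 of Bb natural minor is Db.
A diminished fourth (4 semitones) above Db lands on the letter G, giving Gbb.

Gbb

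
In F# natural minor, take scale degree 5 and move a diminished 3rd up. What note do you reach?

Scale degree 5 of F# natural minor is C#.
A diminished third (2 semitones) above C# lands on the letter E, giving Eb.

Eb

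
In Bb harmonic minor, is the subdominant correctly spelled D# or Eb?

Eb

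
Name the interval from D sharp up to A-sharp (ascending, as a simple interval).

perfect fifth

The letter names run D→A, a span of 4 letter steps, so the interval is some kind of fifth.
D# to A# is 7 semitones. A perfect fifth is 7, so 7 makes it perfect.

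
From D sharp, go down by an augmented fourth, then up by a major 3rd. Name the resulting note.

C#

An augmented fourth down from D# is A (letter A, 6 semitones down).
A major third up from A is C# (letter C, 4 semitones up).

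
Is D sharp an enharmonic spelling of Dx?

Two spellings are enharmonically equivalent only if they share a pitch class.
Here D# → 3, D## → 4; 3 ≠ 4, so they are not.

No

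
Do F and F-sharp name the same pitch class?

No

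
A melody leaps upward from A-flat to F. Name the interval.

major sixth

Counting letters A–B–C–D–E–F gives a sixth.
Ab→F = 9 semitones, exactly the major sixth.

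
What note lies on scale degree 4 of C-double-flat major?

Fbb

The Cbb major scale runs Cbb Dbb Ebb Fbb Gbb Abb Bbb.
Degree 4 is Fbb.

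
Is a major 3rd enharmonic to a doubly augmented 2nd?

A major third spans 4 semitones; a doubly augmented second spans 4.
They are enharmonically equivalent.

Yes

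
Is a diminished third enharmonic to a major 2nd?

A diminished third spans 2 semitones; a major second spans 2.
They are enharmonically equivalent.

Yes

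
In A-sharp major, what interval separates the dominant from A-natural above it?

The dominant of A# major is E#.
E# up to A: letters E→A make it a fourth; 4 semitones makes it diminished.

diminished fourth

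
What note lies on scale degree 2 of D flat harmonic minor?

Eb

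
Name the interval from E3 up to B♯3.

augmented fifth

Counting letters E–F–G–A–B gives a fifth.
E→B# = 8 semitones, 1 wider than the perfect fifth (7), so augmented.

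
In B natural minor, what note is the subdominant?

E

Degree 4 takes the letter 3 steps above B, which is E.
In natural minor, degree 4 sits 5 semitones above the tonic. B + 5 semitones is pitch class 4, spelled on E as E.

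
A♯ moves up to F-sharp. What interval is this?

minor sixth

The letter names run A→F, a span of 5 letter steps, so the interval is some kind of sixth.
A# to F# is 8 semitones. A major sixth is 9, so 8 makes it minor.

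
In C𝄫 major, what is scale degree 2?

The Cbb major scale runs Cbb Dbb Ebb Fbb Gbb Abb Bbb.
Degree 2 is Dbb.

Dbb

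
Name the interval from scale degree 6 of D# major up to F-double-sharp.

perfect fifth

Scale degree 6 of D# major is B#.
B# up to F##: letters B→F make it a fifth; 7 semitones makes it perfect.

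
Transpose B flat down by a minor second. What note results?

A

B down a major second is A, so the target letter is A.
From Bb, a minor second is 1 semitone down: A.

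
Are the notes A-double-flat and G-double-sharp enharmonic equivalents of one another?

No

Two spellings are enharmonically equivalent only if they share a pitch class.
Here Abb → 7, G## → 9; 7 ≠ 9, so they are not.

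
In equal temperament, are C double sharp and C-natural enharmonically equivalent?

No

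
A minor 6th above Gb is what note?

G up a major sixth is E, so the target letter is E.
From Gb, a minor sixth is 8 semitones up: Ebb.

Ebb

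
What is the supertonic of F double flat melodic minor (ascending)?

Degree 2 takes the letter 1 step above F, which is G.
In melodic minor (ascending), degree 2 sits 2 semitones above the tonic. Fbb + 2 semitones is pitch class 5, spelled on G as Gbb.

Gbb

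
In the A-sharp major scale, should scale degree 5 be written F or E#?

E#

Each scale degree takes a distinct letter name. Degree 5 of a scale on A must use the letter E.
E# and F are enharmonically the same pitch, but only E# uses the letter E, so it is the correct spelling here.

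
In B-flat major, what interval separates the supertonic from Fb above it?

The supertonic of Bb major is C.
C up to Fb: letters C→F make it a fourth; 4 semitones makes it diminished.

diminished fourth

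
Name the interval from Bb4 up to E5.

augmented fourth

The letter names run B→E, a span of 3 letter steps, so the interval is some kind of fourth.
Bb to E is 6 semitones. A perfect fourth is 5, so 6 makes it augmented.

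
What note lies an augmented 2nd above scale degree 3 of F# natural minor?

B#

Scale degree 3 of F# natural minor is A.
An augmented second (3 semitones) above A lands on the letter B, giving B#.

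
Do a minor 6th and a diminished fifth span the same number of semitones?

A minor sixth spans 8 semitones; a diminished fifth spans 6.
The spans differ, so they are not enharmonic equivalents.

No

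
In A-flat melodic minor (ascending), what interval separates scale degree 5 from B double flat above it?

diminished fifth

Scale degree 5 of Ab melodic minor (ascending) is Eb.
Eb up to Bbb: letters E→B make it a fifth; 6 semitones makes it diminished.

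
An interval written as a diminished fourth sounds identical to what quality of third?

major

A diminished fourth spans 4 semitones.
A third spanning 4 semitones is major (the major third is 4).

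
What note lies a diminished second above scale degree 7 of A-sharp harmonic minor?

A

Scale degree 7 of A# harmonic minor is G##.
A diminished second (0 semitones) above G## lands on the letter A, giving A.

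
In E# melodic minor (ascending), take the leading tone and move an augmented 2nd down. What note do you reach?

The leading tone of E# melodic minor (ascending) is D##.
An augmented second (3 semitones) below D## lands on the letter C, giving C#.

C#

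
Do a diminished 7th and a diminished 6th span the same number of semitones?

No

A diminished seventh spans 9 semitones; a diminished sixth spans 7.
The spans differ, so they are not enharmonic equivalents.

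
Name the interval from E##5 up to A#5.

diminished fourth

The letter names run E→A, a span of 3 letter steps, so the interval is some kind of fourth.
E## to A# is 4 semitones. A perfect fourth is 5, so 4 makes it diminished.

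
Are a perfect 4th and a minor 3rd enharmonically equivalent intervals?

A perfect fourth spans 5 semitones; a minor third spans 3.
The spans differ, so they are not enharmonic equivalents.

No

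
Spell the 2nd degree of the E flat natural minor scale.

Degree 2 takes the letter 1 step above E, which is F.
In natural minor, degree 2 sits 2 semitones above the tonic. Eb + 2 semitones is pitch class 5, spelled on F as F.

F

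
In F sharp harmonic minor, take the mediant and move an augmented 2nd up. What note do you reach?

The mediant of F# harmonic minor is A.
An augmented second (3 semitones) above A lands on the letter B, giving B#.

B#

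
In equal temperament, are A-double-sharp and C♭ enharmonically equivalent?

Yes

A## = pitch class 11 and Cb = pitch class 11 — the same pitch class, so they are enharmonic equivalents.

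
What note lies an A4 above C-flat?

A fourth above C lands on the letter F.
An augmented fourth spans 6 semitones, so Cb moves to pitch class 5. On the letter F that is F.

F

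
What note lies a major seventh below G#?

A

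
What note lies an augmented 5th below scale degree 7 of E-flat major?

Scale degree 7 of Eb major is D.
An augmented fifth (8 semitones) below D lands on the letter G, giving Gb.

Gb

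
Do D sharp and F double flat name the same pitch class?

Yes

D# = pitch class 3 and Fbb = pitch class 3 — the same pitch class, so they are enharmonic equivalents.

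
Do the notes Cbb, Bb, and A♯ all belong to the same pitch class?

Yes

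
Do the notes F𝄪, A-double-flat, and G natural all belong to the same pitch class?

F## = pitch class 7 and Abb = pitch class 7 and G = pitch class 7 — the same pitch class, so they are enharmonic equivalents.

Yes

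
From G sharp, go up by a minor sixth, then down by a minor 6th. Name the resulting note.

A minor sixth up from G# is E (letter E, 8 semitones up).
A minor sixth down from E is G# (letter G, 8 semitones down).

G#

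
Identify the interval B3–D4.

Counting letters B–C–D gives a third.
B→D = 3 semitones, 1 narrower than the major third (4), so minor.

minor third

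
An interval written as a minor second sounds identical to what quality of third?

doubly diminished

A minor second spans 1 semitone.
A third spanning 1 semitone is doubly diminished (the major third is 4).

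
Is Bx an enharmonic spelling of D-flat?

Yes

B## is pitch class 1; Db is pitch class 1.
All spellings map to pitch class 1, so they are enharmonically equivalent.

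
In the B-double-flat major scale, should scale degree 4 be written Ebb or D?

Ebb

Each scale degree takes a distinct letter name. Degree 4 of a scale on B must use the letter E.
Ebb and D are enharmonically the same pitch, but only Ebb uses the letter E, so it is the correct spelling here.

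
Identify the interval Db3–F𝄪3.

doubly augmented third

The letter names run D→F, a span of 2 letter steps, so the interval is some kind of third.
Db to F## is 6 semitones. A major third is 4, so 6 makes it doubly augmented.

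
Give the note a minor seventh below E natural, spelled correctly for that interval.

E down a major seventh is F, so the target letter is F.
From E, a minor seventh is 10 semitones down: F#.

F#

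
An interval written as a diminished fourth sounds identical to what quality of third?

A diminished fourth spans 4 semitones.
A third spanning 4 semitones is major (the major third is 4).

major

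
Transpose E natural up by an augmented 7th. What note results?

D##

A seventh above E lands on the letter D.
An augmented seventh spans 12 semitones, so E moves to pitch class 4. On the letter D that is D##.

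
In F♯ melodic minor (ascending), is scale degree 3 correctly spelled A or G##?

Each scale degree takes a distinct letter name. Degree 3 of a scale on F must use the letter A.
A and G## are enharmonically the same pitch, but only A uses the letter A, so it is the correct spelling here.

A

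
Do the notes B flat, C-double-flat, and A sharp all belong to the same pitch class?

Bb = pitch class 10 and Cbb = pitch class 10 and A# = pitch class 10 — the same pitch class, so they are enharmonic equivalents.

Yes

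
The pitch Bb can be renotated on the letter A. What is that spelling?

A#

Plain A sits 1 semitone below Bb, so on the letter A the same pitch needs a sharp: A#.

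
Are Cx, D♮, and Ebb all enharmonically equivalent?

Yes

C## is pitch class 2; D is pitch class 2; Ebb is pitch class 2.
All spellings map to pitch class 2, so they are enharmonically equivalent.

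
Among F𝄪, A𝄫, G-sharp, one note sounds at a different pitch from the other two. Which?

G#

In 12-tone equal temperament, enharmonic equivalents share a pitch class. F## is pitch class 7; Abb is pitch class 7; G# is pitch class 8.
F## and Abb share pitch class 7, while G# is pitch class 8.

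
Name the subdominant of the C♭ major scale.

Fb

Degree 4 takes the letter 3 steps above C, which is F.
In major, degree 4 sits 5 semitones above the tonic. Cb + 5 semitones is pitch class 4, spelled on F as Fb.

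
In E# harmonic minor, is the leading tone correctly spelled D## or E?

D##

Each scale degree takes a distinct letter name. Degree 7 of a scale on E must use the letter D.
D## and E are enharmonically the same pitch, but only D## uses the letter D, so it is the correct spelling here.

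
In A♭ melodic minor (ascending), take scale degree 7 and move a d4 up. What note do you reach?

Cb

Scale degree 7 of Ab melodic minor (ascending) is G.
A diminished fourth (4 semitones) above G lands on the letter C, giving Cb.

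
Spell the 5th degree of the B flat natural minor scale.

F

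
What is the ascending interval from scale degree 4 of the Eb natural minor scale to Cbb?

diminished third

Scale degree 4 of Eb natural minor is Ab.
Ab up to Cbb: letters A→C make it a third; 2 semitones makes it diminished.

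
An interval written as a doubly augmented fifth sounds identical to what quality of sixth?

A doubly augmented fifth spans 9 semitones.
A sixth spanning 9 semitones is major (the major sixth is 9).

major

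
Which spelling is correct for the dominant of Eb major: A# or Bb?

Each scale degree takes a distinct letter name. Degree 5 of a scale on E must use the letter B.
Bb and A# are enharmonically the same pitch, but only Bb uses the letter B, so it is the correct spelling here.

Bb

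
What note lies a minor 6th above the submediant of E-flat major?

The submediant of Eb major is C.
A minor sixth (8 semitones) above C lands on the letter A, giving Ab.

Ab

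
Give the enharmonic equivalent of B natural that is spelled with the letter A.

A##

Plain A sits 2 semitones below B, so on the letter A the same pitch needs a double sharp: A##.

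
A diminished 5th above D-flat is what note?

Abb

A fifth above D lands on the letter A.
A diminished fifth spans 6 semitones, so Db moves to pitch class 7. On the letter A that is Abb.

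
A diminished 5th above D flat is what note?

A fifth above D lands on the letter A.
A diminished fifth spans 6 semitones, so Db moves to pitch class 7. On the letter A that is Abb.

Abb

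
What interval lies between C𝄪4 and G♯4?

Counting letters C–D–E–F–G gives a fifth.
C##→G# = 6 semitones, 1 narrower than the perfect fifth (7), so diminished.

diminished fifth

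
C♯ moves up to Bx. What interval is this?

Counting letters C–D–E–F–G–A–B gives a seventh.
C#→B## = 12 semitones, 1 wider than the major seventh (11), so augmented.

augmented seventh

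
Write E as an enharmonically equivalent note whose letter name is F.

Plain F sits 1 semitone above E, so on the letter F the same pitch needs a flat: Fb.

Fb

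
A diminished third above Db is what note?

Fbb

A third above D lands on the letter F.
A diminished third spans 2 semitones, so Db moves to pitch class 3. On the letter F that is Fbb.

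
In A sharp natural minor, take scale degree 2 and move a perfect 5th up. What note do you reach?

F##

Scale degree 2 of A# natural minor is B#.
A perfect fifth (7 semitones) above B# lands on the letter F, giving F##.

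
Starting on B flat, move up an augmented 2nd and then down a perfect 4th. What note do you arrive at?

G#

An augmented second up from Bb is C# (letter C, 3 semitones up).
A perfect fourth down from C# is G# (letter G, 5 semitones down).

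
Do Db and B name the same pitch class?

No

Db is pitch class 1; B is pitch class 11.
The pitch classes differ (1 vs. 11), so they are not enharmonic equivalents.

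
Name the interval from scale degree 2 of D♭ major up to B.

Scale degree 2 of Db major is Eb.
Eb up to B: letters E→B make it a fifth; 8 semitones makes it augmented.

augmented fifth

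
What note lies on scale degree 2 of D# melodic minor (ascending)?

Degree 2 takes the letter 1 step above D, which is E.
In melodic minor (ascending), degree 2 sits 2 semitones above the tonic. D# + 2 semitones is pitch class 5, spelled on E as E#.

E#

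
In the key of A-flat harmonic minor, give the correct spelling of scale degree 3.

Degree 3 takes the letter 2 steps above A, which is C.
In harmonic minor, degree 3 sits 3 semitones above the tonic. Ab + 3 semitones is pitch class 11, spelled on C as Cb.

Cb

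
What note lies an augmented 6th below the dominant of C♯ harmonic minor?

The dominant of C# harmonic minor is G#.
An augmented sixth (10 semitones) below G# lands on the letter B, giving Bb.

Bb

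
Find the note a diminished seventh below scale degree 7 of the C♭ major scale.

Scale degree 7 of Cb major is Bb.
A diminished seventh (9 semitones) below Bb lands on the letter C, giving C#.

C#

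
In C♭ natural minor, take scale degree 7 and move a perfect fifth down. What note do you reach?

Ebb

Scale degree 7 of Cb natural minor is Bbb.
A perfect fifth (7 semitones) below Bbb lands on the letter E, giving Ebb.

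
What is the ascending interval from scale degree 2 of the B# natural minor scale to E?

diminished third

Scale degree 2 of B# natural minor is C##.
C## up to E: letters C→E make it a third; 2 semitones makes it diminished.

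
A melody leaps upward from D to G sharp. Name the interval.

augmented fourth

Counting letters D–E–F–G gives a fourth.
D→G# = 6 semitones, 1 wider than the perfect fourth (5), so augmented.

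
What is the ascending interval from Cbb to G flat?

Counting letters C–D–E–F–G gives a fifth.
Cbb→Gb = 8 semitones, 1 wider than the perfect fifth (7), so augmented.

augmented fifth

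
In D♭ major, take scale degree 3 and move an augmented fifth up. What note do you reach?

C#

Scale degree 3 of Db major is F.
An augmented fifth (8 semitones) above F lands on the letter C, giving C#.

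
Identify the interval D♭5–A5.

augmented fifth

Counting letters D–E–F–G–A gives a fifth.
Db→A = 8 semitones, 1 wider than the perfect fifth (7), so augmented.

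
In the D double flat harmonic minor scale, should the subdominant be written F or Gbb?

Each scale degree takes a distinct letter name. Degree 4 of a scale on D must use the letter G.
Gbb and F are enharmonically the same pitch, but only Gbb uses the letter G, so it is the correct spelling here.

Gbb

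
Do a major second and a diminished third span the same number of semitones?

A major second spans 2 semitones; a diminished third spans 2.
They are enharmonically equivalent.

Yes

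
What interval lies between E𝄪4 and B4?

The letter names run E→B, a span of 4 letter steps, so the interval is some kind of fifth.
E## to B is 5 semitones. A perfect fifth is 7, so 5 makes it doubly diminished.

doubly diminished fifth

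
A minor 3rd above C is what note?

C up a major third is E, so the target letter is E.
From C, a minor third is 3 semitones up: Eb.

Eb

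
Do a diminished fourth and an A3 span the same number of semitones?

A diminished fourth spans 4 semitones; an augmented third spans 5.
The spans differ, so they are not enharmonic equivalents.

No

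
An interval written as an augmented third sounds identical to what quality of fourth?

An augmented third spans 5 semitones.
A fourth spanning 5 semitones is perfect (the perfect fourth is 5).

perfect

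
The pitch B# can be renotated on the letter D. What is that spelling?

B# is pitch class 0. The letter D alone is pitch class 2.
To reach pitch class 0 from D requires an offset of -2 semitones, i.e. double flat: Dbb.

Dbb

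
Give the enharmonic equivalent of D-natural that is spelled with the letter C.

C##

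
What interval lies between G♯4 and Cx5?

The letter names run G→C, a span of 3 letter steps, so the interval is some kind of fourth.
G# to C## is 6 semitones. A perfect fourth is 5, so 6 makes it augmented.

augmented fourth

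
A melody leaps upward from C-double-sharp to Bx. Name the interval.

The letter names run C→B, a span of 6 letter steps, so the interval is some kind of seventh.
C## to B## is 11 semitones. A major seventh is 11, so 11 makes it major.

major seventh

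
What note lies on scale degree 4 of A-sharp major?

The A# major scale runs A# B# C## D# E# F## G##.
Degree 4 is D#.

D#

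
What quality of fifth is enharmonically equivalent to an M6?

doubly augmented

A major sixth spans 9 semitones.
A fifth spanning 9 semitones is doubly augmented (the perfect fifth is 7).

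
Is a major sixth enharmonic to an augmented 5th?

No

A major sixth spans 9 semitones; an augmented fifth spans 8.
The spans differ, so they are not enharmonic equivalents.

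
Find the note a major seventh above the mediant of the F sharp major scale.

The mediant of F# major is A#.
A major seventh (11 semitones) above A# lands on the letter G, giving G##.

G##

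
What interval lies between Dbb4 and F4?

augmented third

The letter names run D→F, a span of 2 letter steps, so the interval is some kind of third.
Dbb to F is 5 semitones. A major third is 4, so 5 makes it augmented.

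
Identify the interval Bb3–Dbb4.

diminished third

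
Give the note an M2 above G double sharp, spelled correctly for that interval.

A##

G up a major second is A, so the target letter is A.
From G##, a major second is 2 semitones up: A##.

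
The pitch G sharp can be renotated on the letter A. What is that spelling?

Ab

G# is pitch class 8. The letter A alone is pitch class 9.
To reach pitch class 8 from A requires an offset of -1 semitone, i.e. flat: Ab.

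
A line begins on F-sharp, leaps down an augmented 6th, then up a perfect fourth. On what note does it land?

Db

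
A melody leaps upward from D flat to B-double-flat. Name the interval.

minor sixth

The letter names run D→B, a span of 5 letter steps, so the interval is some kind of sixth.
Db to Bbb is 8 semitones. A major sixth is 9, so 8 makes it minor.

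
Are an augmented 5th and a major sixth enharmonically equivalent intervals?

An augmented fifth spans 8 semitones; a major sixth spans 9.
The spans differ, so they are not enharmonic equivalents.

No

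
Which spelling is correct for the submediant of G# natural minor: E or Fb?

Each scale degree takes a distinct letter name. Degree 6 of a scale on G must use the letter E.
E and Fb are enharmonically the same pitch, but only E uses the letter E, so it is the correct spelling here.

E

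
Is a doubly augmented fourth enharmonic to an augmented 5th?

A doubly augmented fourth spans 7 semitones; an augmented fifth spans 8.
The spans differ, so they are not enharmonic equivalents.

No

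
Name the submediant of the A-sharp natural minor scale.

Degree 6 takes the letter 5 steps above A, which is F.
In natural minor, degree 6 sits 8 semitones above the tonic. A# + 8 semitones is pitch class 6, spelled on F as F#.

F#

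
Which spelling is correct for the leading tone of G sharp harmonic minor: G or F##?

Each scale degree takes a distinct letter name. Degree 7 of a scale on G must use the letter F.
F## and G are enharmonically the same pitch, but only F## uses the letter F, so it is the correct spelling here.

F##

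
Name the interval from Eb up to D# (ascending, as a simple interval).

augmented seventh

The letter names run E→D, a span of 6 letter steps, so the interval is some kind of seventh.
Eb to D# is 12 semitones. A major seventh is 11, so 12 makes it augmented.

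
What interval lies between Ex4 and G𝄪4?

minor third

The letter names run E→G, a span of 2 letter steps, so the interval is some kind of third.
E## to G## is 3 semitones. A major third is 4, so 3 makes it minor.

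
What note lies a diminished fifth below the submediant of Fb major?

G

The submediant of Fb major is Db.
A diminished fifth (6 semitones) below Db lands on the letter G, giving G.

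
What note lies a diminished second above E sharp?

E up a major second is F#, so the target letter is F.
From E#, a diminished second is 0 semitones up: F.

F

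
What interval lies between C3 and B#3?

augmented seventh

Counting letters C–D–E–F–G–A–B gives a seventh.
C→B# = 12 semitones, 1 wider than the major seventh (11), so augmented.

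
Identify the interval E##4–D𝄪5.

minor seventh

The letter names run E→D, a span of 6 letter steps, so the interval is some kind of seventh.
E## to D## is 10 semitones. A major seventh is 11, so 10 makes it minor.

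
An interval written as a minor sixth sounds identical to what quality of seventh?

A minor sixth spans 8 semitones.
A seventh spanning 8 semitones is doubly diminished (the major seventh is 11).

doubly diminished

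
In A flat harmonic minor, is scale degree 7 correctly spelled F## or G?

Each scale degree takes a distinct letter name. Degree 7 of a scale on A must use the letter G.
G and F## are enharmonically the same pitch, but only G uses the letter G, so it is the correct spelling here.

G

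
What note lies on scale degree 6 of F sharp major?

The F# major scale runs F# G# A# B C# D# E#.
Degree 6 is D#.

D#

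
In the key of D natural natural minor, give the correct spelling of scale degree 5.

Degree 5 takes the letter 4 steps above D, which is A.
In natural minor, degree 5 sits 7 semitones above the tonic. D + 7 semitones is pitch class 9, spelled on A as A.

A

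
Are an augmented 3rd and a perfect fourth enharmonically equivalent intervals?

Yes

An augmented third spans 5 semitones; a perfect fourth spans 5.
They are enharmonically equivalent.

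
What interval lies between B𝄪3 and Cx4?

The letter names run B→C, a span of 1 letter step, so the interval is some kind of second.
B## to C## is 1 semitone. A major second is 2, so 1 makes it minor.

minor second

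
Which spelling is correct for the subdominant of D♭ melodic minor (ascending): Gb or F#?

Gb

Each scale degree takes a distinct letter name. Degree 4 of a scale on D must use the letter G.
Gb and F# are enharmonically the same pitch, but only Gb uses the letter G, so it is the correct spelling here.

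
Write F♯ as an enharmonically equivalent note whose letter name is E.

F# is pitch class 6. The letter E alone is pitch class 4.
To reach pitch class 6 from E requires an offset of +2 semitones, i.e. double sharp: E##.

E##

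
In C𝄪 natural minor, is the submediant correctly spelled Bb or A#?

A#

Each scale degree takes a distinct letter name. Degree 6 of a scale on C must use the letter A.
A# and Bb are enharmonically the same pitch, but only A# uses the letter A, so it is the correct spelling here.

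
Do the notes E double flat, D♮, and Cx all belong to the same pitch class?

Ebb = pitch class 2 and D = pitch class 2 and C## = pitch class 2 — the same pitch class, so they are enharmonic equivalents.

Yes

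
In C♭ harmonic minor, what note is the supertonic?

Db

The Cb harmonic minor scale runs Cb Db Ebb Fb Gb Abb Bb.
Degree 2 is Db.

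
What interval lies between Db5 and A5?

The letter names run D→A, a span of 4 letter steps, so the interval is some kind of fifth.
Db to A is 8 semitones. A perfect fifth is 7, so 8 makes it augmented.

augmented fifth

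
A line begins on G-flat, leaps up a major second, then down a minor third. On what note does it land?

F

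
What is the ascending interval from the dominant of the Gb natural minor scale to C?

major seventh

The dominant of Gb natural minor is Db.
Db up to C: letters D→C make it a seventh; 11 semitones makes it major.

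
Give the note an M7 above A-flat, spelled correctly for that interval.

G

A seventh above A lands on the letter G.
A major seventh spans 11 semitones, so Ab moves to pitch class 7. On the letter G that is G.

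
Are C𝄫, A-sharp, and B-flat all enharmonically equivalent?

Cbb is pitch class 10; A# is pitch class 10; Bb is pitch class 10.
All spellings map to pitch class 10, so they are enharmonically equivalent.

Yes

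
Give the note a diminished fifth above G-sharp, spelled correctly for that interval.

G up a perfect fifth is D, so the target letter is D.
From G#, a diminished fifth is 6 semitones up: D.

D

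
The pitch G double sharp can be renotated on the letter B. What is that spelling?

Bbb

Plain B sits 2 semitones above G##, so on the letter B the same pitch needs a double flat: Bbb.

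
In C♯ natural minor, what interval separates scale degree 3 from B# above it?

augmented fifth

Scale degree 3 of C# natural minor is E.
E up to B#: letters E→B make it a fifth; 8 semitones makes it augmented.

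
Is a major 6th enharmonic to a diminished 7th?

A major sixth spans 9 semitones; a diminished seventh spans 9.
They are enharmonically equivalent.

Yes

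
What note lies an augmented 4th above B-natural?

E#

B up a perfect fourth is E, so the target letter is E.
From B, an augmented fourth is 6 semitones up: E#.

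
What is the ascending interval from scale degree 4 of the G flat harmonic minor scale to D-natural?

Scale degree 4 of Gb harmonic minor is Cb.
Cb up to D: letters C→D make it a second; 3 semitones makes it augmented.

augmented second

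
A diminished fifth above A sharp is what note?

A up a perfect fifth is E, so the target letter is E.
From A#, a diminished fifth is 6 semitones up: E.

E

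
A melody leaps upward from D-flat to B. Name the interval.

augmented sixth

The letter names run D→B, a span of 5 letter steps, so the interval is some kind of sixth.
Db to B is 10 semitones. A major sixth is 9, so 10 makes it augmented.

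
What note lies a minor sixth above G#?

E

G up a major sixth is E, so the target letter is E.
From G#, a minor sixth is 8 semitones up: E.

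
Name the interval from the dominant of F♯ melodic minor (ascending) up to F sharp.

perfect fourth

The dominant of F# melodic minor (ascending) is C#.
C# up to F#: letters C→F make it a fourth; 5 semitones makes it perfect.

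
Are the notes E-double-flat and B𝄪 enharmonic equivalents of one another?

Two spellings are enharmonically equivalent only if they share a pitch class.
Here Ebb → 2, B## → 1; 1 ≠ 2, so they are not.

No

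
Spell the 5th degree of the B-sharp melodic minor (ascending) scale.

Degree 5 takes the letter 4 steps above B, which is F.
In melodic minor (ascending), degree 5 sits 7 semitones above the tonic. B# + 7 semitones is pitch class 7, spelled on F as F##.

F##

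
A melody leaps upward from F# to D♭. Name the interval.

Counting letters F–G–A–B–C–D gives a sixth.
F#→Db = 7 semitones, 2 narrower than the major sixth (9), so diminished.

diminished sixth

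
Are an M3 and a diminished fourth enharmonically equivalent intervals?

Yes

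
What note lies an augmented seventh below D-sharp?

D down a major seventh is Eb, so the target letter is E.
From D#, an augmented seventh is 12 semitones down: Eb.

Eb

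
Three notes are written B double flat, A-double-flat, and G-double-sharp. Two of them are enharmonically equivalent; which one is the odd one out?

In 12-tone equal temperament, enharmonic equivalents share a pitch class. Bbb is pitch class 9; Abb is pitch class 7; G## is pitch class 9.
Bbb and G## share pitch class 9, while Abb is pitch class 7.

Abb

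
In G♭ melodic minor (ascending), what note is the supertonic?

Ab

Degree 2 takes the letter 1 step above G, which is A.
In melodic minor (ascending), degree 2 sits 2 semitones above the tonic. Gb + 2 semitones is pitch class 8, spelled on A as Ab.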